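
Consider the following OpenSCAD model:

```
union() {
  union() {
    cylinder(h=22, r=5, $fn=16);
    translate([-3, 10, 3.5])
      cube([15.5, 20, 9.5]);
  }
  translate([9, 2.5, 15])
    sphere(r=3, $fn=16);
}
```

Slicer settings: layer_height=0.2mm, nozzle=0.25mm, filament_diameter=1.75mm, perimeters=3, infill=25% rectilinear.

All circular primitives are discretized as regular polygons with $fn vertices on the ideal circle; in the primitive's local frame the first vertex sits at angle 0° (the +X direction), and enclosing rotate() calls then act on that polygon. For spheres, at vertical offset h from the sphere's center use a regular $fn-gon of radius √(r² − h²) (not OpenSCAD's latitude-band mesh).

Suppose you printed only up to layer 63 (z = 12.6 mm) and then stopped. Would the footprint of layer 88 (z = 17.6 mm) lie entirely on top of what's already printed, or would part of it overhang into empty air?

Compare the two slices. At z = 12.6: the r=5 cylinder gives a regular 16-gon of circumradius 5 (constant along its height) (area = (16/2)·5.000²·sin(360°/16) = 76.54 mm²); the cube at (-3, 10) is present — its section is the full 15.5×20 rectangle (area 310.00 mm²); Merging all regions: the 2 present regions are separate (no shared area or edge), so areas and boundary lengths simply add and each stays a separate island — area = 386.54 mm²; the r=3 sphere at (9, 2.5) slices to a regular 16-gon of circumradius 1.800 (√(r²−h²) with h=2.4 from center) (area = (16/2)·1.800²·sin(360°/16) = 9.92 mm²); Merging all regions: the 2 present regions are separate (no shared area or edge), so areas and boundary lengths simply add and each stays a separate island — area = 396.46 mm². At z = 17.6: the r=5 cylinder gives a regular 16-gon of circumradius 5 (constant along its height) (area = (16/2)·5.000²·sin(360°/16) = 76.54 mm²); the cube at (-3, 10) does not reach this height (z outside [3.5, 13]); Merging all regions: only the r=5 cylinder is present, so the union is just that shape — area = 76.54 mm²; the sphere at (9, 2.5): section is a regular 16-gon, circumradius = √(r²−h²) = √(3²−2.6²) = 1.497 (area = (16/2)·1.497²·sin(360°/16) = 6.86 mm²); Taking the union: the 2 present regions are separate (no shared area or edge), so areas and boundary lengths simply add and each stays a separate island — area = 83.39 mm². Checking containment: the cross-section at z = 17.6 is a subset of the cross-section at z = 12.6.

entirely on top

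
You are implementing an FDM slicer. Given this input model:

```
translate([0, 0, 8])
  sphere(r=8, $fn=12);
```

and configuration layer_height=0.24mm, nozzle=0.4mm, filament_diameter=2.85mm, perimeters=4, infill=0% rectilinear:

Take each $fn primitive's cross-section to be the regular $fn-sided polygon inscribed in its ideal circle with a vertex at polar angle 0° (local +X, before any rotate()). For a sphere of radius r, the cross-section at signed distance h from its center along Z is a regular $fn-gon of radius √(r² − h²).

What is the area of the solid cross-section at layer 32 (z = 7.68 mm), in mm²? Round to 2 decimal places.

191.69 mm²

At z = 7.68 mm: the sphere: section is a regular 12-gon, circumradius = √(r²−h²) = √(8²−0.32²) = 7.994 (area = (12/2)·7.994²·sin(360°/12) = 191.69 mm²). Overall, the cross-section is a single solid region. Net area = 191.69 mm².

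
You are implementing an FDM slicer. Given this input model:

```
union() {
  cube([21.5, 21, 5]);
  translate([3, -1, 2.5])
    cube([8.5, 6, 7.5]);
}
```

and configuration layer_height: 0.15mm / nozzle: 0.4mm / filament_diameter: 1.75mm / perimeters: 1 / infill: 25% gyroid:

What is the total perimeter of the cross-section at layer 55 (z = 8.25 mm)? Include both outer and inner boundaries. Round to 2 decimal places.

29.00 mm

At z = 8.25 mm: the cube is not intersected at this z (z outside [0, 5]); the cube at (3, -1) (footprint 8.5×6) is included at this height (perimeter 29.00 mm); Taking the union: only the 8.5×6 cube at (3, -1) is present, so the union is just that shape — boundary = 29.00 mm. Overall, the cross-section is a single solid region. Total boundary length (outer) = 29.00 mm.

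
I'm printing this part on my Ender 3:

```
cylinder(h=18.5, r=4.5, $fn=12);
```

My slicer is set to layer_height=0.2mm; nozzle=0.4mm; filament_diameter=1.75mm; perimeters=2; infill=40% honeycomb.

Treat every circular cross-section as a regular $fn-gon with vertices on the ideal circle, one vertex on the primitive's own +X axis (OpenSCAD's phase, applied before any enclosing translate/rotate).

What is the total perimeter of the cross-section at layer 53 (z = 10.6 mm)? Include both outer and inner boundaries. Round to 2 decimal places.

27.95 mm

At z = 10.6 mm: the cylinder: section is a regular 12-gon, circumradius r=4.5 (perimeter = 2·12·4.500·sin(180°/12) = 27.95 mm). Overall, the cross-section is a single solid region. Total boundary length (outer) = 27.95 mm.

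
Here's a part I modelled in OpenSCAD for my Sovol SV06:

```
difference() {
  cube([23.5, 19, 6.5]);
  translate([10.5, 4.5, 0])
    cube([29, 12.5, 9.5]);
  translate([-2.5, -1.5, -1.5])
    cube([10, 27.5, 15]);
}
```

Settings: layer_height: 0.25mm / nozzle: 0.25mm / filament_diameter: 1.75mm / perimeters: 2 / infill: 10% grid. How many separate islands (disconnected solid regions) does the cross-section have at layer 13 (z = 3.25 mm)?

1

At z = 3.25 mm: the 23.5×19 cube contributes its full rectangle; the cube at (10.5, 4.5) (footprint 29×12.5) is included at this height; the 10×27.5 cube at (-2.5, -1.5) contributes its full rectangle; Taking the first minus the rest: starting from the 23.5×19 cube, the 29×12.5 cube at (10.5, 4.5) partially overlaps it — only the 162.50 mm² overlap (of its 362.50 mm²) is removed, clipping the outline; the 10×27.5 cube at (-2.5, -1.5) partially overlaps it — only the 142.50 mm² overlap (of its 275.00 mm²) is removed, clipping the outline — 1 connected region. Overall, the cross-section is a single solid region. Island count = 1.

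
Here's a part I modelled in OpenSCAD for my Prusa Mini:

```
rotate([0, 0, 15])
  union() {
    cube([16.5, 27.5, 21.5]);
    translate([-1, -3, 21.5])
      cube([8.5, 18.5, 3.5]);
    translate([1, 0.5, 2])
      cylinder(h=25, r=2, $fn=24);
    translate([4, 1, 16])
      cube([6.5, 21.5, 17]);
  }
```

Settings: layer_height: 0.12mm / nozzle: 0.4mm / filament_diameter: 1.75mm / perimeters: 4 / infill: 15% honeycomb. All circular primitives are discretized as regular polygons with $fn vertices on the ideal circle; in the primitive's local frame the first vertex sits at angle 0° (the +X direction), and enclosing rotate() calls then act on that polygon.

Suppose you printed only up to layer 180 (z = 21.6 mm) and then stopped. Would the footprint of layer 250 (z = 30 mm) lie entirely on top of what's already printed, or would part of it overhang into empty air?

entirely on top

Compare the two slices. At z = 21.6: the cube is not intersected at this z (z outside [0, 21.5]); the cube at (-1, -3) (footprint 8.5×18.5) is included at this height (area 157.25 mm²); the cylinder at (1, 0.5): section is a regular 24-gon, circumradius r=2 (area = (24/2)·2.000²·sin(360°/24) = 12.42 mm²); the cube at (4, 1) is present — its section is the full 6.5×21.5 rectangle (area 139.75 mm²); Combining (union): the regions partially overlap — summed areas 309.42 mm² minus the doubly-counted overlap 63.17 mm² gives 246.25 mm² — area = 246.25 mm²; (rotated 15° about Z; rotation is an isometry so areas/perimeters/island counts are preserved). At z = 30: the cube is not intersected at this z (z outside [0, 21.5]); the cube at (-1, -3) is absent (z outside [21.5, 25]); the cylinder at (1, 0.5) does not reach this height (z outside [2, 27]); the cube at (4, 1) is present — its section is the full 6.5×21.5 rectangle (area 139.75 mm²); Combining (union): only the 6.5×21.5 cube at (4, 1) is present, so the union is just that shape — area = 139.75 mm²; (rotated 15° about Z; rotation is an isometry so areas/perimeters/island counts are preserved). Checking containment: the cross-section at z = 30 is a subset of the cross-section at z = 21.6.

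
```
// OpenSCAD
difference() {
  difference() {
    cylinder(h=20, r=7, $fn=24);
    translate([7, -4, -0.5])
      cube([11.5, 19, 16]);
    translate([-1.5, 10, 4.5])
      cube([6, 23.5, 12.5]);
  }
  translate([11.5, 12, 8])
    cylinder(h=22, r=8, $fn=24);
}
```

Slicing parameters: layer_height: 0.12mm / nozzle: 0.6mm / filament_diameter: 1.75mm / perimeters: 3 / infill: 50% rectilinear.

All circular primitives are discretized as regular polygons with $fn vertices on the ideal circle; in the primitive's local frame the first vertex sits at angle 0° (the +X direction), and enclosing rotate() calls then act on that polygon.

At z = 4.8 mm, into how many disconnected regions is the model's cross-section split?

At z = 4.8 mm: the r=7 cylinder gives a regular 24-gon of circumradius 7 (constant along its height); the 11.5×19 cube at (7, -4) contributes its full rectangle; the cube at (-1.5, 10) is present — its section is the full 6×23.5 rectangle; After the difference (first − rest): starting from the r=7 cylinder, the 11.5×19 cube at (7, -4) misses the remaining region (no effect); the 6×23.5 cube at (-1.5, 10) misses the remaining region (no effect) — 1 connected region; the cylinder at (11.5, 12) is absent (z outside [8, 30]); Taking the first minus the rest: none of the subtracted shapes is present at this height, so that combined region is unchanged — 1 connected region. The result has 1 disconnected region.

1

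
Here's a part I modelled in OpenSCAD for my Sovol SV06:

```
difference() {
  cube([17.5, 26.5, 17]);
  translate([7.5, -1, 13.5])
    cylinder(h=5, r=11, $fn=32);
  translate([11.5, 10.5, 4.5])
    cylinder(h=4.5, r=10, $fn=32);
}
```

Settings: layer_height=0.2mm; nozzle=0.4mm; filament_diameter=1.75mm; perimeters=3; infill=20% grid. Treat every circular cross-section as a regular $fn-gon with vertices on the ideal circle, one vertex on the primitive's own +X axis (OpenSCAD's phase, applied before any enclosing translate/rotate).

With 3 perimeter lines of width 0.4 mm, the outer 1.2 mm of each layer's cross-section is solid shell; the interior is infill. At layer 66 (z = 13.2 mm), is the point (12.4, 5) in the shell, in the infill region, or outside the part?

At z = 13.2 mm: the cube (footprint 17.5×26.5) is included at this height; the cylinder at (7.5, -1) is not intersected at this z (z outside [13.5, 18.5]); the cylinder at (11.5, 10.5) is not intersected at this z (z outside [4.5, 9]); Taking the first minus the rest: none of the subtracted shapes is present at this height, so the 17.5×26.5 cube is unchanged — 1 connected region. Overall, the cross-section is a single solid region. The nearest boundary edge runs (0.00, 0.00)→(17.50, 0.00); distance from the point to it = 5.00 mm. The point is inside the cross-section and 5.00 mm from the nearest boundary — more than the 1.2 mm shell width (3 × 0.4), so it's in the infill interior.

infill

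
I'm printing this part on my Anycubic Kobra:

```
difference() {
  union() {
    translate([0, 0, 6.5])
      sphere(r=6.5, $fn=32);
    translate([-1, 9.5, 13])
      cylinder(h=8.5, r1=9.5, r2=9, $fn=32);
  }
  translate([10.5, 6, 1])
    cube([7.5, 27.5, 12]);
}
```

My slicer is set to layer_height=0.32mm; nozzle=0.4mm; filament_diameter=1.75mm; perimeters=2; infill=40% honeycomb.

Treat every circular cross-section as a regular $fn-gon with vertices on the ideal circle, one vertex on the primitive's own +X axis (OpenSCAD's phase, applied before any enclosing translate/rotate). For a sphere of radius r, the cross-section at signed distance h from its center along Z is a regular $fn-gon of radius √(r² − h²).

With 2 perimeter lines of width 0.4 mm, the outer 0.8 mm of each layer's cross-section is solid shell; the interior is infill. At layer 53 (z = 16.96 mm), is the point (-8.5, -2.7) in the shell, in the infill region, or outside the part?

outside

At z = 16.96 mm: the sphere is not intersected at this z (|z−center|=10.460 > r=6.5); the cone at (-1, 9.5) contributes a regular 32-gon of circumradius 9.267 (interpolated between r1=9.5 and r2=9 at t=0.466); Merging all regions: only the cone at (-1, 9.5) is present, so the union is just that shape — 1 connected region; the cube at (10.5, 6) is absent (z outside [1, 13]); Subtracting the remaining from the first: none of the subtracted shapes is present at this height, so that combined region is unchanged — 1 connected region. Overall, the cross-section is a single solid region. The nearest boundary edge runs (-6.15, 1.79)→(-4.55, 0.94); distance from the point to it = 5.07 mm. The point is not inside any of the regions above, so it lies outside the cross-section (5.07 mm from the nearest boundary).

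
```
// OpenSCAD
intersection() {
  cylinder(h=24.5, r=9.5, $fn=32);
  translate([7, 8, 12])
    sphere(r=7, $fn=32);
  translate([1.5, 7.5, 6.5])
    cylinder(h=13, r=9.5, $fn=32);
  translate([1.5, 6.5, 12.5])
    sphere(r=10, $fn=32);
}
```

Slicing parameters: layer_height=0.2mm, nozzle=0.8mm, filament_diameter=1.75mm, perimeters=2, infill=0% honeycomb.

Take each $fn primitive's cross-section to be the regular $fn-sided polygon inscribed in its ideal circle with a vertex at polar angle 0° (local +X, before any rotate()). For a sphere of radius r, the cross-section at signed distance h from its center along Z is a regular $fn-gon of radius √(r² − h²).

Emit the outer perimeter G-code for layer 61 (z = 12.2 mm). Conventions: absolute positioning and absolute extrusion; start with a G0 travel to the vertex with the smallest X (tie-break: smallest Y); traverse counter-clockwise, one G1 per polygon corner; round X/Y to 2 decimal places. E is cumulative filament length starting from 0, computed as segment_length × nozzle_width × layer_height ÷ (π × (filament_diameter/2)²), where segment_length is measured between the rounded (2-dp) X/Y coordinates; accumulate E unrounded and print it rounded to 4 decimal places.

At z = 12.2 mm: the r=9.5 cylinder contributes a regular 32-gon of circumradius 9.5; the r=7 sphere at (7, 8) slices to a regular 32-gon of circumradius 6.997 (√(r²−h²) with h=0.2 from center); the r=9.5 cylinder at (1.5, 7.5) contributes a regular 32-gon of circumradius 9.5; the sphere at (1.5, 6.5): section is a regular 32-gon, circumradius = √(r²−h²) = √(10²−0.3²) = 9.995; Keeping only the common overlap: the r=7 sphere at (7, 8) partially overlaps the r=9.5 cylinder; clipping to the common part keeps 49.68 mm²; the r=9.5 cylinder at (1.5, 7.5) partially overlaps the running intersection; clipping to the common part keeps 49.41 mm²; the running intersection lies inside the r=10 sphere at (1.5, 6.5), so it is kept whole — 1 connected region. The outline is a single polygon with 20 vertices. Extrusion per mm of travel: 0.8 × 0.2 / (π × 0.875²) = 0.066520. Accumulating E over each segment gives final E = 1.8497.

G0 X0.00 Y8.00 Z12.20
G1 X0.14 Y6.63 E0.0916
G1 X0.54 Y5.32 E0.1827
G1 X1.18 Y4.11 E0.2738
G1 X2.05 Y3.05 E0.3650
G1 X3.11 Y2.18 E0.4562
G1 X4.32 Y1.54 E0.5473
G1 X5.63 Y1.14 E0.6384
G1 X7.00 Y1.00 E0.7300
G1 X8.37 Y1.14 E0.8216
G1 X8.56 Y1.20 E0.8349
G1 X9.26 Y2.05 E0.9081
G1 X8.78 Y3.64 E1.0186
G1 X7.90 Y5.28 E1.1424
G1 X6.72 Y6.72 E1.2662
G1 X5.28 Y7.90 E1.3901
G1 X3.64 Y8.78 E1.5139
G1 X1.85 Y9.32 E1.6383
G1 X0.17 Y9.48 E1.7505
G1 X0.14 Y9.37 E1.7581
G1 X0.00 Y8.00 E1.8497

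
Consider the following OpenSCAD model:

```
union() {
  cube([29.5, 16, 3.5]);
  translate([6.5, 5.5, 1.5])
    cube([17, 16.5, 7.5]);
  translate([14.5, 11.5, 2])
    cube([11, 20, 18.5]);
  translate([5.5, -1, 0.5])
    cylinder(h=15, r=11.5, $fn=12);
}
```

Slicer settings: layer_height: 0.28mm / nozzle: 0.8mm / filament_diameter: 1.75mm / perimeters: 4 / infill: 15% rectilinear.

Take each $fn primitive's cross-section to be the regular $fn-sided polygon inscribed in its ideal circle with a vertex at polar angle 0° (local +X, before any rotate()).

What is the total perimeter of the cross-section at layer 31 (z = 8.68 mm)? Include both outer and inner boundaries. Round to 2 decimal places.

138.68 mm

At z = 8.68 mm: the cube does not reach this height (z outside [0, 3.5]); the cube at (6.5, 5.5) is present — its section is the full 17×16.5 rectangle (perimeter 67.00 mm); the 11×20 cube at (14.5, 11.5) contributes its full rectangle (perimeter 62.00 mm); the r=11.5 cylinder at (5.5, -1) gives a regular 12-gon of circumradius 11.5 (constant along its height) (perimeter = 2·12·11.500·sin(180°/12) = 71.43 mm); Taking the union: the regions partially overlap (shared area 119.94 mm²), so the edge portions inside another operand are dropped and the merged outline is re-measured after clipping — boundary = 138.68 mm. Overall, the cross-section is a single solid region. Total boundary length (outer) = 138.68 mm.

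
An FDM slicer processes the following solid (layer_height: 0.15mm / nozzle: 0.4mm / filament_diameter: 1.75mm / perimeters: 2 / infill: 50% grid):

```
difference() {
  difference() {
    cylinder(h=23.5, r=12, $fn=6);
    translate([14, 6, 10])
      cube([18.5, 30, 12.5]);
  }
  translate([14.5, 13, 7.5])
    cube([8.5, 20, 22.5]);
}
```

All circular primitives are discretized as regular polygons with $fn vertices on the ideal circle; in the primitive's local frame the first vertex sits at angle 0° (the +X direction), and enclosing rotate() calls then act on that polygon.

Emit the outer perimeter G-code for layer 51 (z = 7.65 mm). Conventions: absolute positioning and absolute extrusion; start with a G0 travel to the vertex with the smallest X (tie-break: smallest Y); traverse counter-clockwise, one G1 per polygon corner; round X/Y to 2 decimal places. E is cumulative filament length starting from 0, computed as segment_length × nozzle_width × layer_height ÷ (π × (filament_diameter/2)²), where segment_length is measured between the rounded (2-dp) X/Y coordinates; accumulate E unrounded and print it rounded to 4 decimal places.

G0 X-12.00 Y0.00 Z7.65
G1 X-6.00 Y-10.39 E0.2993
G1 X6.00 Y-10.39 E0.5986
G1 X12.00 Y0.00 E0.8979
G1 X6.00 Y10.39 E1.1972
G1 X-6.00 Y10.39 E1.4966
G1 X-12.00 Y0.00 E1.7958

At z = 7.65 mm: the cylinder: section is a regular 6-gon, circumradius r=12; the cube at (14, 6) does not reach this height (z outside [10, 22.5]); After the difference (first − rest): none of the subtracted shapes is present at this height, so the r=12 cylinder is unchanged — 1 connected region; the cube at (14.5, 13) (footprint 8.5×20) is included at this height; Taking the first minus the rest: starting from that combined region, the 8.5×20 cube at (14.5, 13) misses the remaining region (no effect) — 1 connected region. The outline is a single polygon with 6 vertices. Extrusion per mm of travel: 0.4 × 0.15 / (π × 0.875²) = 0.024945. Accumulating E over each segment gives final E = 1.7958.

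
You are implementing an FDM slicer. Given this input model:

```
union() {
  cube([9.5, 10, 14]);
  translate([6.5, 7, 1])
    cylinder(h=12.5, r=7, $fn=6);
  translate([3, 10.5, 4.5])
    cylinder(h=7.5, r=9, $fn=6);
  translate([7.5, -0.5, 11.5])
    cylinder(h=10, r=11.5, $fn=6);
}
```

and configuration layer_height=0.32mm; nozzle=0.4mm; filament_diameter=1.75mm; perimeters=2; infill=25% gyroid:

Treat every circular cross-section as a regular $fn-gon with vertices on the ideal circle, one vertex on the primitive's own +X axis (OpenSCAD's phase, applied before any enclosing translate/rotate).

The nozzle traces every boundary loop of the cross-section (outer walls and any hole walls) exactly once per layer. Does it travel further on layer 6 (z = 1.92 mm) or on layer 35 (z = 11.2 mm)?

Layer 6 (z = 1.92): the cube (footprint 9.5×10) is included at this height (perimeter 39.00 mm); the r=7 cylinder at (6.5, 7) gives a regular 6-gon of circumradius 7 (constant along its height) (perimeter = 2·6·7.000·sin(180°/6) = 42.00 mm); the cylinder at (3, 10.5) is not intersected at this z (z outside [4.5, 12]); the cylinder at (7.5, -0.5) is absent (z outside [11.5, 21.5]); Taking the union: the regions partially overlap (shared area 76.98 mm²), so the edge portions inside another operand are dropped and the merged outline is re-measured after clipping — boundary = 46.97 mm. So its perimeter = 46.97 mm. Layer 35 (z = 11.2): the 9.5×10 cube contributes its full rectangle (perimeter 39.00 mm); the r=7 cylinder at (6.5, 7) gives a regular 6-gon of circumradius 7 (constant along its height) (perimeter = 2·6·7.000·sin(180°/6) = 42.00 mm); the r=9 cylinder at (3, 10.5) gives a regular 6-gon of circumradius 9 (constant along its height) (perimeter = 2·6·9.000·sin(180°/6) = 54.00 mm); the cylinder at (7.5, -0.5) is not intersected at this z (z outside [11.5, 21.5]); Combining (union): the regions partially overlap (shared area 174.33 mm²), so the edge portions inside another operand are dropped and the merged outline is re-measured after clipping — boundary = 62.19 mm. So its perimeter = 62.19 mm. Layer 35 is larger (62.19 vs 46.97 mm).

layer 35 (z = 11.2 mm)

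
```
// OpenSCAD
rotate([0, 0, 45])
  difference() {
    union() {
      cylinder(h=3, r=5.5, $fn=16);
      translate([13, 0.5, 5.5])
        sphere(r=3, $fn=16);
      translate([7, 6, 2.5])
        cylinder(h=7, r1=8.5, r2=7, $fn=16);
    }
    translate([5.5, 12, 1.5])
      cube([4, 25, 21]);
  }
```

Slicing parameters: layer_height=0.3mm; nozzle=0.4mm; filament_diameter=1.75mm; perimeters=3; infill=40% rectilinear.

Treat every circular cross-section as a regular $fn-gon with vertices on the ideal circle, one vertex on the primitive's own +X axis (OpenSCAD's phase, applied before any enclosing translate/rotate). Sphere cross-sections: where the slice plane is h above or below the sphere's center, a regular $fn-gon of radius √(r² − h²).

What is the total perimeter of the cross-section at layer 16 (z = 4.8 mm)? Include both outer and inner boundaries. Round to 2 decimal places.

At z = 4.8 mm: the cylinder is absent (z outside [0, 3]); the sphere at (13, 0.5): section is a regular 16-gon, circumradius = √(r²−h²) = √(3²−0.7²) = 2.917 (perimeter = 2·16·2.917·sin(180°/16) = 18.21 mm); the cone at (7, 6): at t=0.329 of its height the radius interpolates to r₁+(r₂−r₁)t = 8.007, giving a regular 16-gon of that circumradius (perimeter = 2·16·8.007·sin(180°/16) = 49.99 mm); Merging all regions: the regions partially overlap (shared area 10.68 mm²), so the edge portions inside another operand are dropped and the merged outline is re-measured after clipping — boundary = 54.82 mm; the 4×25 cube at (5.5, 12) contributes its full rectangle (perimeter 58.00 mm); After the difference (first − rest): starting from that combined region, the 4×25 cube at (5.5, 12) partially overlaps it — only the 7.18 mm² overlap (of its 100.00 mm²) is removed, clipping the outline — boundary = 57.96 mm; (whole slice rotated 45° about Z — lengths, areas and connectivity unchanged). Overall, the cross-section is a single solid region. Total boundary length (outer) = 57.96 mm.

57.96 mm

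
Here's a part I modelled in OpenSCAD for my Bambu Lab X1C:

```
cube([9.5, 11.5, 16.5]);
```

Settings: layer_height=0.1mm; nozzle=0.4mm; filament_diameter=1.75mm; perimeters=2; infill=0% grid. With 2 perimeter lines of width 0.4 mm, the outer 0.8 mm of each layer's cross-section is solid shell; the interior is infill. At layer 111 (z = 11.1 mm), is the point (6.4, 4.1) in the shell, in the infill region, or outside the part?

infill

At z = 11.1 mm: the cube is present — its section is the full 9.5×11.5 rectangle. Overall, the cross-section is a single solid region. The nearest boundary edge runs (9.50, 0.00)→(9.50, 11.50); distance from the point to it = 3.10 mm. The point is inside the cross-section and 3.10 mm from the nearest boundary — more than the 0.8 mm shell width (2 × 0.4), so it's in the infill interior.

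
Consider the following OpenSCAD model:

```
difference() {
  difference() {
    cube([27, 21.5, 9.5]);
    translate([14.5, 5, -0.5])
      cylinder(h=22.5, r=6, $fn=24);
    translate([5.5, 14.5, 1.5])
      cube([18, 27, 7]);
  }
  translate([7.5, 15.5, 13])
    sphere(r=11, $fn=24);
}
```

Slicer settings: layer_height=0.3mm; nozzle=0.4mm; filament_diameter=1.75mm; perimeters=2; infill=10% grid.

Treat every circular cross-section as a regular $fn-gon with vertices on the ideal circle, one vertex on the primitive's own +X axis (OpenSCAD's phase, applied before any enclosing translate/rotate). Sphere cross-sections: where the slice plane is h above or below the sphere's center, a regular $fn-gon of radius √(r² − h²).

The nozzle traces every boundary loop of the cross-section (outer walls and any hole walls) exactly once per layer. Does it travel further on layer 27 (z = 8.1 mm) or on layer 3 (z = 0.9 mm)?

Layer 27 (z = 8.1): the cube (footprint 27×21.5) is included at this height (perimeter 97.00 mm); the r=6 cylinder at (14.5, 5) contributes a regular 24-gon of circumradius 6 (perimeter = 2·24·6.000·sin(180°/24) = 37.59 mm); the cube at (5.5, 14.5) is present — its section is the full 18×27 rectangle (perimeter 90.00 mm); After the difference (first − rest): starting from the 27×21.5 cube, the r=6 cylinder at (14.5, 5) partially overlaps it — only the 107.54 mm² overlap (of its 111.81 mm²) is removed, clipping the outline; the 18×27 cube at (5.5, 14.5) partially overlaps it — only the 126.00 mm² overlap (of its 486.00 mm²) is removed, clipping the outline — boundary = 135.17 mm; the r=11 sphere at (7.5, 15.5) contributes a regular 24-gon of circumradius √(11²−4.9²) = 9.848 (perimeter = 2·24·9.848·sin(180°/24) = 61.70 mm); After the difference (first − rest): starting from the result so far, the r=11 sphere at (7.5, 15.5) partially overlaps it — only the 142.58 mm² overlap (of its 301.23 mm²) is removed, clipping the outline — boundary = 102.10 mm. So its perimeter = 102.10 mm. Layer 3 (z = 0.9): the cube is present — its section is the full 27×21.5 rectangle (perimeter 97.00 mm); the r=6 cylinder at (14.5, 5) contributes a regular 24-gon of circumradius 6 (perimeter = 2·24·6.000·sin(180°/24) = 37.59 mm); the cube at (5.5, 14.5) is absent (z outside [1.5, 8.5]); After the difference (first − rest): starting from the 27×21.5 cube, the r=6 cylinder at (14.5, 5) partially overlaps it — only the 107.54 mm² overlap (of its 111.81 mm²) is removed, clipping the outline — boundary = 121.17 mm; the sphere at (7.5, 15.5) is absent (|z−center|=12.100 > r=11); Subtracting the remaining from the first: none of the subtracted shapes is present at this height, so the result so far is unchanged — boundary = 121.17 mm. So its perimeter = 121.17 mm. Layer 3 is larger (121.17 vs 102.10 mm).

layer 3 (z = 0.9 mm)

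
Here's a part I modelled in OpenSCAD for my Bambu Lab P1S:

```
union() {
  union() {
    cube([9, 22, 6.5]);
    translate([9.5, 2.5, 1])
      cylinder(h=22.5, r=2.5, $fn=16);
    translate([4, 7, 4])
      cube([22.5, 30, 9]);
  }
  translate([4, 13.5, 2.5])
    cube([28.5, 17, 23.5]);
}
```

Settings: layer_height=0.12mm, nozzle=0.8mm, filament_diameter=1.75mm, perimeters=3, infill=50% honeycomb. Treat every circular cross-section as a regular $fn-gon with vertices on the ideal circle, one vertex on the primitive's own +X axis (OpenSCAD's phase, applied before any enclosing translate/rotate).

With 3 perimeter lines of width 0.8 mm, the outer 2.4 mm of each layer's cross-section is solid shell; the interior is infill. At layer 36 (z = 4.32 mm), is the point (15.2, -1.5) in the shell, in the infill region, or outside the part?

outside

At z = 4.32 mm: the cube (footprint 9×22) is included at this height; the r=2.5 cylinder at (9.5, 2.5) gives a regular 16-gon of circumradius 2.5 (constant along its height); the cube at (4, 7) is present — its section is the full 22.5×30 rectangle; Merging all regions: the regions partially overlap (shared area 82.12 mm²), so overlapping operands fuse into one piece — 1 connected region; the cube at (4, 13.5) is present — its section is the full 28.5×17 rectangle; Merging all regions: the regions partially overlap (shared area 382.50 mm²), so overlapping operands fuse into one piece — 1 connected region. Overall, the cross-section is a single solid region. The nearest boundary edge runs (11.81, 1.54)→(11.27, 0.73); distance from the point to it = 4.51 mm. The point is not inside any of the regions above, so it lies outside the cross-section (4.51 mm from the nearest boundary).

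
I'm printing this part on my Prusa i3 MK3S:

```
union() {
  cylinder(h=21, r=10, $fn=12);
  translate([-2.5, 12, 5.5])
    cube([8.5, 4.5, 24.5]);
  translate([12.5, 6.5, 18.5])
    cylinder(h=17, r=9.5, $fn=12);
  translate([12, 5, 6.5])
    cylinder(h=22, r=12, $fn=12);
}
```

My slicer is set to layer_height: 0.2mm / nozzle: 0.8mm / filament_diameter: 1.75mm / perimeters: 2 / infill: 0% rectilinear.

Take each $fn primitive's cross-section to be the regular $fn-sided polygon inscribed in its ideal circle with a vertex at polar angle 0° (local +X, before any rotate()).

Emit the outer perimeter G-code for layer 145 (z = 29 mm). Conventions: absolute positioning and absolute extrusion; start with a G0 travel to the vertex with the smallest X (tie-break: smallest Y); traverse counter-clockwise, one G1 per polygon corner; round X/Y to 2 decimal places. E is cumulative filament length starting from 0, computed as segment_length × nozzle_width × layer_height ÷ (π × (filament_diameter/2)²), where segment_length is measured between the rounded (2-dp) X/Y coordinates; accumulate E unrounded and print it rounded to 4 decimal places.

G0 X-2.50 Y12.00 Z29.00
G1 X5.02 Y12.00 E0.5002
G1 X4.27 Y11.25 E0.5708
G1 X3.00 Y6.50 E0.8979
G1 X4.27 Y1.75 E1.2249
G1 X7.75 Y-1.73 E1.5523
G1 X12.50 Y-3.00 E1.8794
G1 X17.25 Y-1.73 E2.2064
G1 X20.73 Y1.75 E2.5338
G1 X22.00 Y6.50 E2.8609
G1 X20.73 Y11.25 E3.1880
G1 X17.25 Y14.73 E3.5153
G1 X12.50 Y16.00 E3.8424
G1 X7.75 Y14.73 E4.1695
G1 X6.00 Y12.98 E4.3341
G1 X6.00 Y16.50 E4.5683
G1 X-2.50 Y16.50 E5.1337
G1 X-2.50 Y12.00 E5.4330

At z = 29 mm: the cylinder is not intersected at this z (z outside [0, 21]); the cube at (-2.5, 12) (footprint 8.5×4.5) is included at this height; the cylinder at (12.5, 6.5): section is a regular 12-gon, circumradius r=9.5; the cylinder at (12, 5) is not intersected at this z (z outside [6.5, 28.5]); Combining (union): the regions partially overlap (shared area 0.48 mm²), so overlapping operands fuse into one piece — 1 connected region. The outline is a single polygon with 17 vertices. Extrusion per mm of travel: 0.8 × 0.2 / (π × 0.875²) = 0.066520. Accumulating E over each segment gives final E = 5.4330.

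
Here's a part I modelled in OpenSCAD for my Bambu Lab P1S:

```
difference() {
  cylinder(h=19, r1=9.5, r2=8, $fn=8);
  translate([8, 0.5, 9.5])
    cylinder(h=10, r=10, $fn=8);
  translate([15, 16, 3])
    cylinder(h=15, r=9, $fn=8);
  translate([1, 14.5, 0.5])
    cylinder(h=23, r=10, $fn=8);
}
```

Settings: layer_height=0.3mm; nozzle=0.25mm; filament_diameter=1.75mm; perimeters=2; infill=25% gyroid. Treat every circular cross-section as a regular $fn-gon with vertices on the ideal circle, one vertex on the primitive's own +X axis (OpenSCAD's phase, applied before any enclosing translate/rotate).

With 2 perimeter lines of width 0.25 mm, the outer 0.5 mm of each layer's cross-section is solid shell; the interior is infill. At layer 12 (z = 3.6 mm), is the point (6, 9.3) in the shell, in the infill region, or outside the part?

outside

At z = 3.6 mm: the cone contributes a regular 8-gon of circumradius 9.216 (interpolated between r1=9.5 and r2=8 at t=0.189); the cylinder at (8, 0.5) is absent (z outside [9.5, 19.5]); the r=9 cylinder at (15, 16) gives a regular 8-gon of circumradius 9 (constant along its height); the r=10 cylinder at (1, 14.5) gives a regular 8-gon of circumradius 10 (constant along its height); Taking the first minus the rest: starting from the cone, the r=9 cylinder at (15, 16) misses the remaining region (no effect); the r=10 cylinder at (1, 14.5) partially overlaps it — only the 26.64 mm² overlap (of its 282.84 mm²) is removed, clipping the outline — 1 connected region. Overall, the cross-section is a single solid region. The nearest boundary edge runs (1.00, 4.50)→(6.19, 6.65); distance from the point to it = 2.66 mm. The point is not inside any of the regions above, so it lies outside the cross-section (2.66 mm from the nearest boundary).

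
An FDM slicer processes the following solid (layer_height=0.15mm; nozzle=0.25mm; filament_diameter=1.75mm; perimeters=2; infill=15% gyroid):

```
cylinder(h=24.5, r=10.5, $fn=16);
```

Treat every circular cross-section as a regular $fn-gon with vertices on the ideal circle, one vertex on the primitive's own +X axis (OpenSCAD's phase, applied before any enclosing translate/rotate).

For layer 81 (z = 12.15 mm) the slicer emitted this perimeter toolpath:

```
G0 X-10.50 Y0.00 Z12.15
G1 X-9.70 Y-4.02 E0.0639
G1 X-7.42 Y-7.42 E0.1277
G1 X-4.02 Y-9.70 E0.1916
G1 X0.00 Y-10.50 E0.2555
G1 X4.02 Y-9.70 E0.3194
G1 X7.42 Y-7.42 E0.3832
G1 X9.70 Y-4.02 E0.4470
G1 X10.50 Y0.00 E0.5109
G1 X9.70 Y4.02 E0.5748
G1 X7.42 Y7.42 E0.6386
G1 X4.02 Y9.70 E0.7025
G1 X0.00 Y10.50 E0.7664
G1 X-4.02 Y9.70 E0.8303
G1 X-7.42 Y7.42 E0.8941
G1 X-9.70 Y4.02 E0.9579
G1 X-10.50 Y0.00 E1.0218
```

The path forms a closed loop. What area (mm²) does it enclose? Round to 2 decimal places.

337.42 mm²

Apply the shoelace formula to the sequence of (X, Y) vertices; enclosed area = 337.42 mm².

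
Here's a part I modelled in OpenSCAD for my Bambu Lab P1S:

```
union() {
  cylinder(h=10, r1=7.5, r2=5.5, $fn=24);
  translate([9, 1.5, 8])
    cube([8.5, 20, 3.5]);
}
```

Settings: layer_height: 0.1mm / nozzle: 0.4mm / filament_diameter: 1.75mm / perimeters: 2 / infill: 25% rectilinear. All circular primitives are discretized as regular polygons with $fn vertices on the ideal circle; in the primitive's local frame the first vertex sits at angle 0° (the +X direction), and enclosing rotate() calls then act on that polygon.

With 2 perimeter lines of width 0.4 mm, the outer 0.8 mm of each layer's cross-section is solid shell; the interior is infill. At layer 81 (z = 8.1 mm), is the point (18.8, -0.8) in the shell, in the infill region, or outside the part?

At z = 8.1 mm: the cone: at t=0.810 of its height the radius interpolates to r₁+(r₂−r₁)t = 5.880, giving a regular 24-gon of that circumradius; the cube at (9, 1.5) (footprint 8.5×20) is included at this height; Merging all regions: the 2 present regions are separate (no shared area or edge), so areas and boundary lengths simply add and each stays a separate island — 2 connected regions. Overall, the cross-section has 2 separate islands. The nearest boundary edge runs (17.50, 21.50)→(17.50, 1.50); distance from the point to it = 2.64 mm. The point is not inside any of the regions above, so it lies outside the cross-section (2.64 mm from the nearest boundary).

outside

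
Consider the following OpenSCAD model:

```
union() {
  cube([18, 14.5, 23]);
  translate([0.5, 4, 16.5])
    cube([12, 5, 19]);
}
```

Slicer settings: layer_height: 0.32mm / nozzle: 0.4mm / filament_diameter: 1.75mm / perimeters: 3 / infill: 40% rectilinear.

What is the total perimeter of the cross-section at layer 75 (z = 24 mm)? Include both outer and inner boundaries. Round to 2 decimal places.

At z = 24 mm: the cube does not reach this height (z outside [0, 23]); the 12×5 cube at (0.5, 4) contributes its full rectangle (perimeter 34.00 mm); Taking the union: only the 12×5 cube at (0.5, 4) is present, so the union is just that shape — boundary = 34.00 mm. Overall, the cross-section is a single solid region. Total boundary length (outer) = 34.00 mm.

34.00 mm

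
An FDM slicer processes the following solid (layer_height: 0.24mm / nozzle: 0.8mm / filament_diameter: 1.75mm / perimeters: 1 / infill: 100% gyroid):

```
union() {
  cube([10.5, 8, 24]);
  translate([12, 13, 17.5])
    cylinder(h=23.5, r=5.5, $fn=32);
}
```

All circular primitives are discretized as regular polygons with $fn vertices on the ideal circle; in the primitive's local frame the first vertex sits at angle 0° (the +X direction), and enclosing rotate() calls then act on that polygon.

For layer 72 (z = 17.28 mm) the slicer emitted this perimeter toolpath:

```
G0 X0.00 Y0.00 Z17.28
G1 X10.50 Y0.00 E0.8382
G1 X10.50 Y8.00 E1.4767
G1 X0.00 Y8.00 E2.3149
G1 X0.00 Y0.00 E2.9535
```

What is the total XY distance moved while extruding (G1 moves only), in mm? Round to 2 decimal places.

37.00 mm

Sum the Euclidean lengths of each G1 segment: total = 37.00 mm.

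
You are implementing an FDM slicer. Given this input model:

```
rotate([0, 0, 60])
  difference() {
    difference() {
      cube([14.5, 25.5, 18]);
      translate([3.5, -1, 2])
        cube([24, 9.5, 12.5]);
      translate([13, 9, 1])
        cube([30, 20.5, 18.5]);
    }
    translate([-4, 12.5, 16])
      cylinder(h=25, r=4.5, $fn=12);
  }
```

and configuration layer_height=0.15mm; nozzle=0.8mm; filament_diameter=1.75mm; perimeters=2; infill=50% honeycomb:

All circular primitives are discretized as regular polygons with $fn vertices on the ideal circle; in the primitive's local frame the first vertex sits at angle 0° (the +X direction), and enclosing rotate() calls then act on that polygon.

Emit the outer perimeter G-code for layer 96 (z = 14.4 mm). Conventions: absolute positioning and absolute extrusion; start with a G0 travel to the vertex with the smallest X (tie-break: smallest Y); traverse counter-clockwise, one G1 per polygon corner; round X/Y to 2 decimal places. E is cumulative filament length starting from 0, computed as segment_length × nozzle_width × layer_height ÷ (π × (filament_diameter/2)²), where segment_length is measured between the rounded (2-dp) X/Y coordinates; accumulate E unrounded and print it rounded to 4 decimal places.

G0 X-22.08 Y12.75 Z14.40
G1 X0.00 Y0.00 E1.2720
G1 X1.75 Y3.03 E1.4466
G1 X-5.61 Y7.28 E1.8706
G1 X-0.11 Y16.81 E2.4196
G1 X-0.54 Y17.06 E2.4444
G1 X-1.29 Y15.76 E2.5193
G1 X-15.58 Y24.01 E3.3425
G1 X-22.08 Y12.75 E3.9911

At z = 14.4 mm: the cube (footprint 14.5×25.5) is included at this height; the 24×9.5 cube at (3.5, -1) contributes its full rectangle; the 30×20.5 cube at (13, 9) contributes its full rectangle; Subtracting the remaining from the first: starting from the 14.5×25.5 cube, the 24×9.5 cube at (3.5, -1) partially overlaps it — only the 93.50 mm² overlap (of its 228.00 mm²) is removed, clipping the outline; the 30×20.5 cube at (13, 9) partially overlaps it — only the 24.75 mm² overlap (of its 615.00 mm²) is removed, clipping the outline — 1 connected region; the cylinder at (-4, 12.5) does not reach this height (z outside [16, 41]); Taking the first minus the rest: none of the subtracted shapes is present at this height, so that combined region is unchanged — 1 connected region; (rotated 60° about Z; rotation is an isometry so areas/perimeters/island counts are preserved). The outline is a single polygon with 8 vertices. Extrusion per mm of travel: 0.8 × 0.15 / (π × 0.875²) = 0.049890. Accumulating E over each segment gives final E = 3.9911.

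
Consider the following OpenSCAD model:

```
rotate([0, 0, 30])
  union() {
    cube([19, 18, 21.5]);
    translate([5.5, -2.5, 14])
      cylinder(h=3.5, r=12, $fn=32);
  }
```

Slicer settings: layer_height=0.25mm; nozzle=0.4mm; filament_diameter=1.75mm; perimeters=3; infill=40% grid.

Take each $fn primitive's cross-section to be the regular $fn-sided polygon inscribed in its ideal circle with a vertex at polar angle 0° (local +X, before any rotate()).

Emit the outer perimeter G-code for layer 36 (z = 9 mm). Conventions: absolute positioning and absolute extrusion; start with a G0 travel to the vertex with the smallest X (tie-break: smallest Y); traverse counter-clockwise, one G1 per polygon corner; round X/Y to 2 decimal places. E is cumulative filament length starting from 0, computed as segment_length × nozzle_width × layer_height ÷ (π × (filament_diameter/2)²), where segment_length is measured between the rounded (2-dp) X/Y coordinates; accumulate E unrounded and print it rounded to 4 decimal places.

G0 X-9.00 Y15.59 Z9.00
G1 X0.00 Y0.00 E0.7484
G1 X16.45 Y9.50 E1.5382
G1 X7.45 Y25.09 E2.2866
G1 X-9.00 Y15.59 E3.0764

At z = 9 mm: the 19×18 cube contributes its full rectangle; the cylinder at (5.5, -2.5) does not reach this height (z outside [14, 17.5]); Merging all regions: only the 19×18 cube is present, so the union is just that shape — 1 connected region; (whole slice rotated 30° about Z — lengths, areas and connectivity unchanged). The outline is a single polygon with 4 vertices. Extrusion per mm of travel: 0.4 × 0.25 / (π × 0.875²) = 0.041575. Accumulating E over each segment gives final E = 3.0764.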